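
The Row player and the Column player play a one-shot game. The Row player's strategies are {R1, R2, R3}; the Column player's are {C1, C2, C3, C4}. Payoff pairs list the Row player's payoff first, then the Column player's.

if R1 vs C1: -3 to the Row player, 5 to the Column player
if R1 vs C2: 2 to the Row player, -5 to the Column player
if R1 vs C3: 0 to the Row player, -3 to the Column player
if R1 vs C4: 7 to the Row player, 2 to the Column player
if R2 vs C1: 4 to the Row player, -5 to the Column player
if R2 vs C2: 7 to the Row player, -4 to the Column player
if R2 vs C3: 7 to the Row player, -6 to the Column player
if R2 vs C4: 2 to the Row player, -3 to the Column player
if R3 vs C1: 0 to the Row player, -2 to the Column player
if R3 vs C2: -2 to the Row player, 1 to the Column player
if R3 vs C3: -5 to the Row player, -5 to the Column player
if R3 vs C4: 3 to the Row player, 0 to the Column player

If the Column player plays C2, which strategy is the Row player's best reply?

R2

With the Column player fixed at C2, the Row player's payoffs are: R1 → 2, R2 → 7, R3 → -2.
The maximum is 7, achieved by R2.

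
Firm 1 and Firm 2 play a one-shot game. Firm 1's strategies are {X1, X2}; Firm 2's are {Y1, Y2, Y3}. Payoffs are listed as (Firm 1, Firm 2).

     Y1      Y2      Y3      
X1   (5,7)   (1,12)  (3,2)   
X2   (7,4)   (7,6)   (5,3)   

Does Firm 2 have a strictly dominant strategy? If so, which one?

Check whether one of Firm 2's strategies beats all alternatives regardless of what the opponent does.
Y2 strictly dominates: vs X1: 12 > each of {7, 2}; vs X2: 6 > each of {4, 3}.

Y2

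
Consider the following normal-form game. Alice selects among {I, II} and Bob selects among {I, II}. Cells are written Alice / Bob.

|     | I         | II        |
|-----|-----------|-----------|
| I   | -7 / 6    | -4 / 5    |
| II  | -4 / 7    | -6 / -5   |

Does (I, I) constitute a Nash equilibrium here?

Holding Bob at I: Alice gets -7 from I but could get -4 by switching to II. Alice has a profitable deviation.

No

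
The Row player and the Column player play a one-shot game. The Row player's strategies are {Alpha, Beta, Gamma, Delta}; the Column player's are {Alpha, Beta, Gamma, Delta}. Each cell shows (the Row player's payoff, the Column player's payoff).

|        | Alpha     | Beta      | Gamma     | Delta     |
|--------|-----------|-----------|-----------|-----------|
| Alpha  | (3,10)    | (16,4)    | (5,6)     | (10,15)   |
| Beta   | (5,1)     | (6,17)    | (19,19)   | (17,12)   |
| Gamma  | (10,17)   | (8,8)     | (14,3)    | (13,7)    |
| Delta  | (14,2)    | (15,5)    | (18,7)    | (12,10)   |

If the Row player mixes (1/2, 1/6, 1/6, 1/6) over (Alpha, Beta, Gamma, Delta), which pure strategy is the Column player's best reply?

Delta

The Column player's best reply maximizes expected payoff against the mix.
Alpha: (1/2)·10 + (1/6)·1 + (1/6)·17 + (1/6)·2 = 25/3
Beta: (1/2)·4 + (1/6)·17 + (1/6)·8 + (1/6)·5 = 7
Gamma: (1/2)·6 + (1/6)·19 + (1/6)·3 + (1/6)·7 = 47/6
Delta: (1/2)·15 + (1/6)·12 + (1/6)·7 + (1/6)·10 = 37/3
Highest expected payoff is 37/3, from Delta.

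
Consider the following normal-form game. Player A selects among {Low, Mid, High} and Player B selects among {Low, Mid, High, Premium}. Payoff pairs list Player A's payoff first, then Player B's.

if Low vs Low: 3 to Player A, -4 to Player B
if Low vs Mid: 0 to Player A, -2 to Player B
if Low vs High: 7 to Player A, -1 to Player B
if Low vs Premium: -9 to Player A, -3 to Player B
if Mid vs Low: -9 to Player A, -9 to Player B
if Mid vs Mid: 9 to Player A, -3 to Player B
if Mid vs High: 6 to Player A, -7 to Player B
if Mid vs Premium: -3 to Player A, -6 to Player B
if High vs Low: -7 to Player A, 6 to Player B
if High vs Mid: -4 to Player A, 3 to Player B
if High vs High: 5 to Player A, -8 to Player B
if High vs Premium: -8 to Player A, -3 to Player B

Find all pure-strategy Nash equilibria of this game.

Check mutual best responses: a cell is a NE iff neither player can gain by unilaterally deviating.
Player A's best responses — vs Low: Low (payoff 3); vs Mid: Mid (payoff 9); vs High: Low (payoff 7); vs Premium: Mid (payoff -3).
Player B's best responses — vs Low: High (payoff -1); vs Mid: Mid (payoff -3); vs High: Low (payoff 6).
Mutual best responses occur at (Low, High) and (Mid, Mid); at each, neither player gains by switching.

(Low, High) and (Mid, Mid)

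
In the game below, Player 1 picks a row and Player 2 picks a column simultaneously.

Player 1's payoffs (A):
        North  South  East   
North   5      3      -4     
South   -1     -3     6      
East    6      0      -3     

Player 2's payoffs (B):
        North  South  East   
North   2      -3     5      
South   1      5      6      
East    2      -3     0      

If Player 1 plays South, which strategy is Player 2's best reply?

East

With Player 1 fixed at South, Player 2's payoffs are: North → 1, South → 5, East → 6.
The maximum is 6, achieved by East.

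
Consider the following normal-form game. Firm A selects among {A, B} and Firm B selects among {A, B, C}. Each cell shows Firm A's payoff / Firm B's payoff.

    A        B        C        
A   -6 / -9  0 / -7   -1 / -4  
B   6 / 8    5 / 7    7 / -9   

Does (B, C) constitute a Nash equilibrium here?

No

Holding Firm B at C: Firm A gets 7 from B, versus -1 from A. No profitable deviation for Firm A.
Holding Firm A at B: Firm B gets -9 from C but could get 8 by switching to A. Firm B has a profitable deviation.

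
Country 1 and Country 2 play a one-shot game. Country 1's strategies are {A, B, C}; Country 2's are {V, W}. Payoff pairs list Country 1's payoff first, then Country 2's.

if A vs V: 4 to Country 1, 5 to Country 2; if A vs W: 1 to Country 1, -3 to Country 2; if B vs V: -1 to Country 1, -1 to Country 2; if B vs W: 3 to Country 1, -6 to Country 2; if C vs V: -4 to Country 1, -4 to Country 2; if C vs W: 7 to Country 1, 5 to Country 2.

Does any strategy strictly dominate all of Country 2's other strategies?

None

A strategy is strictly dominant if it gives Country 2 a strictly higher payoff than every other strategy, against every choice by the opponent.
V is not dominant: against C, W gives 5 > -4.
W is not dominant: against A, V gives 5 > -3.
No single strategy is best against every opponent action.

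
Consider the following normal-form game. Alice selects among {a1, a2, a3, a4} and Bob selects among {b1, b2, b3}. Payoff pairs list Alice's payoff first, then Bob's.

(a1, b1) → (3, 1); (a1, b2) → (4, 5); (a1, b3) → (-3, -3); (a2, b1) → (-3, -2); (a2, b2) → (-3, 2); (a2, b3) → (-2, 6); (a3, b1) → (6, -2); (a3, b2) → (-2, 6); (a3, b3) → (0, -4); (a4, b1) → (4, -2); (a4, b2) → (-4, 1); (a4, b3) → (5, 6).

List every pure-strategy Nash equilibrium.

(a1, b2) and (a4, b3)

Check mutual best responses: a cell is a NE iff neither player can gain by unilaterally deviating.
Alice's best responses — vs b1: a3 (payoff 6); vs b2: a1 (payoff 4); vs b3: a4 (payoff 5).
Bob's best responses — vs a1: b2 (payoff 5); vs a2: b3 (payoff 6); vs a3: b2 (payoff 6); vs a4: b3 (payoff 6).
Mutual best responses occur at (a1, b2) and (a4, b3); at each, neither player gains by switching.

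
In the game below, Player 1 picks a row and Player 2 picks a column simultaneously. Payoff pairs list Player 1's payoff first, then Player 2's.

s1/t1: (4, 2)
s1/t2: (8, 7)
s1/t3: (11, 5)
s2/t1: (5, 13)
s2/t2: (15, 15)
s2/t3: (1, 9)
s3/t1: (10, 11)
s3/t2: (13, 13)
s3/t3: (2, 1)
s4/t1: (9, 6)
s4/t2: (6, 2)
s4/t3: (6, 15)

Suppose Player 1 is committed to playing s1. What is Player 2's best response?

t2

With Player 1 fixed at s1, Player 2's payoffs are: t1 → 2, t2 → 7, t3 → 5.
The maximum is 7, achieved by t2.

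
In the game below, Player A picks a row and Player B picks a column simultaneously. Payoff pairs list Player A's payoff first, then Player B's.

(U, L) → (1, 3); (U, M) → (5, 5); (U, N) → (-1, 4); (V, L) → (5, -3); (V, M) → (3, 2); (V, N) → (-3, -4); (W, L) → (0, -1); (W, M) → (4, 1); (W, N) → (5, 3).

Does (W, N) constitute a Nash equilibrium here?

Yes

Holding Player B at N: Player A gets 5 from W, versus -1 from U, -3 from V. No profitable deviation for Player A.
Holding Player A at W: Player B gets 3 from N, versus -1 from L, 1 from M. No profitable deviation for Player B either.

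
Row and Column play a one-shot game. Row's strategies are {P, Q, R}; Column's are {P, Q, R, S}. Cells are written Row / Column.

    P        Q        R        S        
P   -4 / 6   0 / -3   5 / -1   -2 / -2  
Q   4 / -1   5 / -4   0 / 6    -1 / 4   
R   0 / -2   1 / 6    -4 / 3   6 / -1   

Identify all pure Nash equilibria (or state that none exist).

No pure-strategy Nash equilibrium

Find each player's best response to every opponent strategy; NE are the intersections.
Row's best responses — vs P: Q (payoff 4); vs Q: Q (payoff 5); vs R: P (payoff 5); vs S: R (payoff 6).
Column's best responses — vs P: P (payoff 6); vs Q: R (payoff 6); vs R: Q (payoff 6).
No cell has both players best-responding. For instance, Row's best reply to R is P, but against P Column prefers P over R.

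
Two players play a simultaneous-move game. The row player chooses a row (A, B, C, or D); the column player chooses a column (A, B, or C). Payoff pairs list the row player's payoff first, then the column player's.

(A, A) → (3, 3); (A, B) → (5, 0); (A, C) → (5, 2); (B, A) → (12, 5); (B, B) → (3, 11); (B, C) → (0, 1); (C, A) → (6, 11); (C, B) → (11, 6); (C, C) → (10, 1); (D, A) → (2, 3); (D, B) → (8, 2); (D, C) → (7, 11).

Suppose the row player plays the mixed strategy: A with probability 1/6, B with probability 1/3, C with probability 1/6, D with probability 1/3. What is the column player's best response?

Compute the column player's expected payoff from each pure strategy against the given mix.
A: (1/6)·3 + (1/3)·5 + (1/6)·11 + (1/3)·3 = 5
B: (1/6)·0 + (1/3)·11 + (1/6)·6 + (1/3)·2 = 16/3
C: (1/6)·2 + (1/3)·1 + (1/6)·1 + (1/3)·11 = 9/2
Highest expected payoff is 16/3, from B.

B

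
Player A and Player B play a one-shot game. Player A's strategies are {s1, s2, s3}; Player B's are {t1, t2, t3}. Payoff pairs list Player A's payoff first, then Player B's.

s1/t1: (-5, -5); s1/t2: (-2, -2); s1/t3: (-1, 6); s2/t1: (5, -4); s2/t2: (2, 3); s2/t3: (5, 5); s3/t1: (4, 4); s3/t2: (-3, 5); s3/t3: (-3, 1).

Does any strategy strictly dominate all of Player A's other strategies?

A strategy is strictly dominant if it gives Player A a strictly higher payoff than every other strategy, against every choice by the opponent.
s2 strictly dominates: vs t1: 5 > each of {-5, 4}; vs t2: 2 > each of {-2, -3}; vs t3: 5 > each of {-1, -3}.

s2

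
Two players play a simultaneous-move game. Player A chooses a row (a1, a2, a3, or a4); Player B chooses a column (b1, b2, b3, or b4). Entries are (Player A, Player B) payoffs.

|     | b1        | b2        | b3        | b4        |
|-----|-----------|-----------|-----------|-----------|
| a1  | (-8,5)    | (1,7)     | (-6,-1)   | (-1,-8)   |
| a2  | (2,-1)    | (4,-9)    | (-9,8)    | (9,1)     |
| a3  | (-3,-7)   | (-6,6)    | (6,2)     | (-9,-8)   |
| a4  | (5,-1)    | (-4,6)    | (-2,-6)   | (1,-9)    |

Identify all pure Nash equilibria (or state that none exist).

There is no pure-strategy Nash equilibrium

Check mutual best responses: a cell is a NE iff neither player can gain by unilaterally deviating.
Player A's best responses — vs b1: a4 (payoff 5); vs b2: a2 (payoff 4); vs b3: a3 (payoff 6); vs b4: a2 (payoff 9).
Player B's best responses — vs a1: b2 (payoff 7); vs a2: b3 (payoff 8); vs a3: b2 (payoff 6); vs a4: b2 (payoff 6).
No cell has both players best-responding. For instance, Player A's best reply to b3 is a3, but against a3 Player B prefers b2 over b3.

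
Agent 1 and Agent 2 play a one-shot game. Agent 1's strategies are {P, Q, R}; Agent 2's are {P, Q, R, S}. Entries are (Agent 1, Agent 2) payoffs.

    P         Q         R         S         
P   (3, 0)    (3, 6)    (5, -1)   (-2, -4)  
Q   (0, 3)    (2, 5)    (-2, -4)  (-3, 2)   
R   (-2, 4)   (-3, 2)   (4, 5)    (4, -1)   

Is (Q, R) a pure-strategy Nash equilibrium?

Holding Agent 2 at R: Agent 1 gets -2 from Q but could get 5 by switching to P. Agent 1 has a profitable deviation.

No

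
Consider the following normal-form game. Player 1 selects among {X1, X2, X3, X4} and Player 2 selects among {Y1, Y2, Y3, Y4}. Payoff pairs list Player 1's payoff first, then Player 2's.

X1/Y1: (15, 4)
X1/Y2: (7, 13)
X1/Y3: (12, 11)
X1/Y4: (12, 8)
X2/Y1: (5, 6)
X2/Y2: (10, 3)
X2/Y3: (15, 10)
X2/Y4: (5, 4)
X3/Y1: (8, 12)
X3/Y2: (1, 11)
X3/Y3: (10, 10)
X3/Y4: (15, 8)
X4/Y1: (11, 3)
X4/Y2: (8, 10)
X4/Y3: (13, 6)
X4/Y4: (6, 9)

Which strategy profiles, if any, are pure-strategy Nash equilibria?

Check mutual best responses: a cell is a NE iff neither player can gain by unilaterally deviating.
Player 1's best responses — vs Y1: X1 (payoff 15); vs Y2: X2 (payoff 10); vs Y3: X2 (payoff 15); vs Y4: X3 (payoff 15).
Player 2's best responses — vs X1: Y2 (payoff 13); vs X2: Y3 (payoff 10); vs X3: Y1 (payoff 12); vs X4: Y2 (payoff 10).
The only mutual best response is (X2, Y3); neither player gains by switching there.

(X2, Y3)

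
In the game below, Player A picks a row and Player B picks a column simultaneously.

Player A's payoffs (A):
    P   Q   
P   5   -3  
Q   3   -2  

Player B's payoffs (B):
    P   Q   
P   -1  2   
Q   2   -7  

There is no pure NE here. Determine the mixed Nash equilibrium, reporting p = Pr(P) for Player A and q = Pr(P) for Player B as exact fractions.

In a mixed NE each player is indifferent between their pure strategies, so the opponent's mix sets the indifference.
Player B indifferent between P and Q: p·(-1) + (1−p)·2 = p·2 + (1−p)·(-7) ⟹ 2 + (-3)p = (-7) + 9p ⟹ p = 3/4.
Player A indifferent between P and Q: q·5 + (1−q)·(-3) = q·3 + (1−q)·(-2) ⟹ (-3) + 8q = (-2) + 5q ⟹ q = 1/3.

p = 3/4, q = 1/3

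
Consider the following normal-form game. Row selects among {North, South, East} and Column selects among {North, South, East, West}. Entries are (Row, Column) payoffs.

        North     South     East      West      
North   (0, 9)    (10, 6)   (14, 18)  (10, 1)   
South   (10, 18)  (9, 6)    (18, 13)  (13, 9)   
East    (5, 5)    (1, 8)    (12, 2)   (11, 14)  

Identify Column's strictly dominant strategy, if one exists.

A strategy is strictly dominant if it gives Column a strictly higher payoff than every other strategy, against every choice by the opponent.
North is not dominant: against North, East gives 18 > 9.
South is not dominant: against North, North gives 9 > 6.
East is not dominant: against South, North gives 18 > 13.
West is not dominant: against North, North gives 9 > 1.
No single strategy is best against every opponent action.

None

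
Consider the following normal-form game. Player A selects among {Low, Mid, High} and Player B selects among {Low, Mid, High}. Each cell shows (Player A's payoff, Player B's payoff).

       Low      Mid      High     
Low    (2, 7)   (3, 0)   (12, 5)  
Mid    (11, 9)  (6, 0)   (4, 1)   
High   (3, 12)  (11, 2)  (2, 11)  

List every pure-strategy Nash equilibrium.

Check mutual best responses: a cell is a NE iff neither player can gain by unilaterally deviating.
Player A's best responses — vs Low: Mid (payoff 11); vs Mid: High (payoff 11); vs High: Low (payoff 12).
Player B's best responses — vs Low: Low (payoff 7); vs Mid: Low (payoff 9); vs High: Low (payoff 12).
The only mutual best response is (Mid, Low); neither player gains by switching there.

(Mid, Low)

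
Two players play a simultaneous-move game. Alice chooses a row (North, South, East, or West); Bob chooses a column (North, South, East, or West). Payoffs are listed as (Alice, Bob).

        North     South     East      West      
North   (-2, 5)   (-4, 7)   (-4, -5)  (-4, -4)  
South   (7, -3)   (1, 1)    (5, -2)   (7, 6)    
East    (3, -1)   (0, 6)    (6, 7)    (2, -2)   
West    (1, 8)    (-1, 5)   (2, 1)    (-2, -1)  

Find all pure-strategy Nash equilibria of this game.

(South, West) and (East, East)

Check mutual best responses: a cell is a NE iff neither player can gain by unilaterally deviating.
Alice's best responses — vs North: South (payoff 7); vs South: South (payoff 1); vs East: East (payoff 6); vs West: South (payoff 7).
Bob's best responses — vs North: South (payoff 7); vs South: West (payoff 6); vs East: East (payoff 7); vs West: North (payoff 8).
Mutual best responses occur at (South, West) and (East, East); at each, neither player gains by switching.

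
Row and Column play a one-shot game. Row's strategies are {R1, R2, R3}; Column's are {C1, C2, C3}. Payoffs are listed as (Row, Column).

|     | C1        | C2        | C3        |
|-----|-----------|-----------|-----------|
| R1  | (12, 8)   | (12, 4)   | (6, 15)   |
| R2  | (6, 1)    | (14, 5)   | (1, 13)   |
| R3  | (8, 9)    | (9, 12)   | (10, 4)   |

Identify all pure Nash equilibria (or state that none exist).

A profile is a Nash equilibrium when each player is best-responding to the other.
Row's best responses — vs C1: R1 (payoff 12); vs C2: R2 (payoff 14); vs C3: R3 (payoff 10).
Column's best responses — vs R1: C3 (payoff 15); vs R2: C3 (payoff 13); vs R3: C2 (payoff 12).
No cell has both players best-responding. For instance, Row's best reply to C2 is R2, but against R2 Column prefers C3 over C2.

None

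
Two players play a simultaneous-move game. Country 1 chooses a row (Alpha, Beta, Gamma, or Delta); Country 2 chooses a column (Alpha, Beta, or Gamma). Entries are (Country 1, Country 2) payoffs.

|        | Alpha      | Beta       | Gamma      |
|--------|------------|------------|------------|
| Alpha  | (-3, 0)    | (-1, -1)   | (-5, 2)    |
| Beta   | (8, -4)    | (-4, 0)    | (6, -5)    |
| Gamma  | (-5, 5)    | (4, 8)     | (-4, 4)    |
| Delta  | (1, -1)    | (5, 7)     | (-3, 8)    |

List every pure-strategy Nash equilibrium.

No pure-strategy Nash equilibrium

Check mutual best responses: a cell is a NE iff neither player can gain by unilaterally deviating.
Country 1's best responses — vs Alpha: Beta (payoff 8); vs Beta: Delta (payoff 5); vs Gamma: Beta (payoff 6).
Country 2's best responses — vs Alpha: Gamma (payoff 2); vs Beta: Beta (payoff 0); vs Gamma: Beta (payoff 8); vs Delta: Gamma (payoff 8).
No cell has both players best-responding. For instance, Country 1's best reply to Alpha is Beta, but against Beta Country 2 prefers Beta over Alpha.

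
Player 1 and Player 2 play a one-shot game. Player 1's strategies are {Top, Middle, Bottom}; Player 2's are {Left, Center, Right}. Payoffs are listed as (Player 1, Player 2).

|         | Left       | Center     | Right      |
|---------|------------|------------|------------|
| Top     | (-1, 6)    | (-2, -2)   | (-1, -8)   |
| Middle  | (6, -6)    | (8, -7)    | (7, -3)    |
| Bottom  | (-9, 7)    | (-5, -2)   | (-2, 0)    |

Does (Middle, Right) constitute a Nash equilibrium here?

Holding Player 2 at Right: Player 1 gets 7 from Middle, versus -1 from Top, -2 from Bottom. No profitable deviation for Player 1.
Holding Player 1 at Middle: Player 2 gets -3 from Right, versus -6 from Left, -7 from Center. No profitable deviation for Player 2 either.

Yes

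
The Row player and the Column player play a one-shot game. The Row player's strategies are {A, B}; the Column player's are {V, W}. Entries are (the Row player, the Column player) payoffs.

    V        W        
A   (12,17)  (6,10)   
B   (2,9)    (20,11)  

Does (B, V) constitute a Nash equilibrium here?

No

Holding the Column player at V: the Row player gets 2 from B but could get 12 by switching to A. The Row player has a profitable deviation.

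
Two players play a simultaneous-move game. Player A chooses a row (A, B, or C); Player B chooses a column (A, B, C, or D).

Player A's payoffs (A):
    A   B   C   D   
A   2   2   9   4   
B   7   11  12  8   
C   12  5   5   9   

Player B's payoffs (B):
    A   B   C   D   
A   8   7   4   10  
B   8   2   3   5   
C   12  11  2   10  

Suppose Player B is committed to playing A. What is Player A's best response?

With Player B fixed at A, Player A's payoffs are: A → 2, B → 7, C → 12.
The maximum is 12, achieved by C.

C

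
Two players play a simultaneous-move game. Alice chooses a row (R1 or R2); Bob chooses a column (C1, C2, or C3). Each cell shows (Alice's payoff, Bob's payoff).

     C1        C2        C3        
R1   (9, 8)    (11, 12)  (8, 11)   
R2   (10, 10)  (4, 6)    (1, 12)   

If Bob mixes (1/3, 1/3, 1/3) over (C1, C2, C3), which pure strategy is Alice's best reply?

Alice's best reply maximizes expected payoff against the mix.
R1: (1/3)·9 + (1/3)·11 + (1/3)·8 = 28/3
R2: (1/3)·10 + (1/3)·4 + (1/3)·1 = 5
Highest expected payoff is 28/3, from R1.

R1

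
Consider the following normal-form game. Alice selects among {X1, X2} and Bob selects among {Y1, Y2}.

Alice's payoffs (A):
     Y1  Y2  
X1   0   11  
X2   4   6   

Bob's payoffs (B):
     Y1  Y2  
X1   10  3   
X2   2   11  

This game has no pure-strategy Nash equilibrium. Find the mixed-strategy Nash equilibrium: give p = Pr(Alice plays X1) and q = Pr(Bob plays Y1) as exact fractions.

Each player's mixing probability is pinned down by making the *other* player indifferent.
Bob indifferent between Y1 and Y2: p·10 + (1−p)·2 = p·3 + (1−p)·11 ⟹ 2 + 8p = 11 + (-8)p ⟹ p = 9/16.
Alice indifferent between X1 and X2: q·0 + (1−q)·11 = q·4 + (1−q)·6 ⟹ 11 + (-11)q = 6 + (-2)q ⟹ q = 5/9.

p = 9/16, q = 5/9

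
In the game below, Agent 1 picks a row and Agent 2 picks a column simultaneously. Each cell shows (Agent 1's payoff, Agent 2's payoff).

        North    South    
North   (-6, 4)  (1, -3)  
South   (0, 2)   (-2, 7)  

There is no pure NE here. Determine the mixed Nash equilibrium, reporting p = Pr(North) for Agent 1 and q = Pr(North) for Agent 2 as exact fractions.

p = 5/12, q = 1/3

In a mixed NE each player is indifferent between their pure strategies, so the opponent's mix sets the indifference.
Agent 2 indifferent between North and South: p·4 + (1−p)·2 = p·(-3) + (1−p)·7 ⟹ 2 + 2p = 7 + (-10)p ⟹ p = 5/12.
Agent 1 indifferent between North and South: q·(-6) + (1−q)·1 = q·0 + (1−q)·(-2) ⟹ 1 + (-7)q = (-2) + 2q ⟹ q = 1/3.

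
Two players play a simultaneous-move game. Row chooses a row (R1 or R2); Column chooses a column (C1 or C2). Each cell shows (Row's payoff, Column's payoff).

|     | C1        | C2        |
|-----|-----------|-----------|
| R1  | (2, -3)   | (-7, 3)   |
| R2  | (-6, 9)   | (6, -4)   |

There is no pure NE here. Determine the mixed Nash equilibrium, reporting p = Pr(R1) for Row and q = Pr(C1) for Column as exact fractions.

p = 13/19, q = 13/21

Each player's mixing probability is pinned down by making the *other* player indifferent.
Column indifferent between C1 and C2: p·(-3) + (1−p)·9 = p·3 + (1−p)·(-4) ⟹ 9 + (-12)p = (-4) + 7p ⟹ p = 13/19.
Row indifferent between R1 and R2: q·2 + (1−q)·(-7) = q·(-6) + (1−q)·6 ⟹ (-7) + 9q = 6 + (-12)q ⟹ q = 13/21.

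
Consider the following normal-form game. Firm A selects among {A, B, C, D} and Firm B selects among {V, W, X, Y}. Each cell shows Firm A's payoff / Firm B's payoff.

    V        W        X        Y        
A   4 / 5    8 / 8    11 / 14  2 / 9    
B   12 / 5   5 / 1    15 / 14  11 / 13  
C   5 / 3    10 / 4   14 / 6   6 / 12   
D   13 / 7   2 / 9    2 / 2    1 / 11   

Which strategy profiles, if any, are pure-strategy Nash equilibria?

A profile is a Nash equilibrium when each player is best-responding to the other.
Firm A's best responses — vs V: D (payoff 13); vs W: C (payoff 10); vs X: B (payoff 15); vs Y: B (payoff 11).
Firm B's best responses — vs A: X (payoff 14); vs B: X (payoff 14); vs C: Y (payoff 12); vs D: Y (payoff 11).
The only mutual best response is (B, X); neither player gains by switching there.

(B, X)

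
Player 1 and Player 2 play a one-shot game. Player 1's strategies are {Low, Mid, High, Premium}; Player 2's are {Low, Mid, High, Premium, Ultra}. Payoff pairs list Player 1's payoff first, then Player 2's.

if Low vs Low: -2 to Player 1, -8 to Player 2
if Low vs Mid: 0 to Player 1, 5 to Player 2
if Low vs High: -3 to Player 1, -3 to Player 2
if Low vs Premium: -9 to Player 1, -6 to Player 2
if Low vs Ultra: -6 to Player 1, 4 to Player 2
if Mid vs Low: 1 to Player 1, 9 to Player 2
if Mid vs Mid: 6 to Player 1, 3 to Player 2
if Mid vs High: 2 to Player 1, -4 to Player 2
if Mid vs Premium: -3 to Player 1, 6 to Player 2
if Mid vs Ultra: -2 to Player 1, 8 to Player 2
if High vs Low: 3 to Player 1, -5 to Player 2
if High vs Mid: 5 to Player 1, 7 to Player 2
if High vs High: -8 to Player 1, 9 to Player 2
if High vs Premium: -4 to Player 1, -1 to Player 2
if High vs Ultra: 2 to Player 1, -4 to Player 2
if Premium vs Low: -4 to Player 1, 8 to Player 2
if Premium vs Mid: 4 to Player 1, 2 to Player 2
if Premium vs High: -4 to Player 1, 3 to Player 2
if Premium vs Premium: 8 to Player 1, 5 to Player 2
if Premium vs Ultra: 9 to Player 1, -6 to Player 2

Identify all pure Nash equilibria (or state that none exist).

A profile is a Nash equilibrium when each player is best-responding to the other.
Player 1's best responses — vs Low: High (payoff 3); vs Mid: Mid (payoff 6); vs High: Mid (payoff 2); vs Premium: Premium (payoff 8); vs Ultra: Premium (payoff 9).
Player 2's best responses — vs Low: Mid (payoff 5); vs Mid: Low (payoff 9); vs High: High (payoff 9); vs Premium: Low (payoff 8).
No cell has both players best-responding. For instance, Player 1's best reply to Mid is Mid, but against Mid Player 2 prefers Low over Mid.

There is no pure-strategy Nash equilibrium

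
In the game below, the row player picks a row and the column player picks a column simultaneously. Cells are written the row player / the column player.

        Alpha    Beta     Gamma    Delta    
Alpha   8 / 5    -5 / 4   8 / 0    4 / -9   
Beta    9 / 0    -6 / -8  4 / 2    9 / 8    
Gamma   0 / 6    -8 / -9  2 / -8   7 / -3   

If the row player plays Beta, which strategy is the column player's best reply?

With the row player fixed at Beta, the column player's payoffs are: Alpha → 0, Beta → -8, Gamma → 2, Delta → 8.
The maximum is 8, achieved by Delta.

Delta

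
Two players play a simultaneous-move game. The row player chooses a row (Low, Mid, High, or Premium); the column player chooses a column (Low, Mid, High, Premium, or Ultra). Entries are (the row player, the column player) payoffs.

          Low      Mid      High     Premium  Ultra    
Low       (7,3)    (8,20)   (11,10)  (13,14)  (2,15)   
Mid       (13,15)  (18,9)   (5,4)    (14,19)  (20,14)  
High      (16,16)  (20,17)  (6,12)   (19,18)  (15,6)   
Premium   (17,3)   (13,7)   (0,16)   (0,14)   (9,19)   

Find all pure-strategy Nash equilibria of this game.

Check mutual best responses: a cell is a NE iff neither player can gain by unilaterally deviating.
The row player's best responses — vs Low: Premium (payoff 17); vs Mid: High (payoff 20); vs High: Low (payoff 11); vs Premium: High (payoff 19); vs Ultra: Mid (payoff 20).
The column player's best responses — vs Low: Mid (payoff 20); vs Mid: Premium (payoff 19); vs High: Premium (payoff 18); vs Premium: Ultra (payoff 19).
The only mutual best response is (High, Premium); neither player gains by switching there.

(High, Premium)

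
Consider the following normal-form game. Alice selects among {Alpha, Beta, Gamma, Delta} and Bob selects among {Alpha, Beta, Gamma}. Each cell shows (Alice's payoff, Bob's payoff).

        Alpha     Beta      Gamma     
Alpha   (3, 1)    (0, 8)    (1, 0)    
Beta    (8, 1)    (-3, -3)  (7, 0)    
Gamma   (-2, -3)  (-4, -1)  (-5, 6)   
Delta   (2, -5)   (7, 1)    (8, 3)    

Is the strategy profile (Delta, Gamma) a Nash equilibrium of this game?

Holding Bob at Gamma: Alice gets 8 from Delta, versus 1 from Alpha, 7 from Beta, -5 from Gamma. No profitable deviation for Alice.
Holding Alice at Delta: Bob gets 3 from Gamma, versus -5 from Alpha, 1 from Beta. No profitable deviation for Bob either.

Yes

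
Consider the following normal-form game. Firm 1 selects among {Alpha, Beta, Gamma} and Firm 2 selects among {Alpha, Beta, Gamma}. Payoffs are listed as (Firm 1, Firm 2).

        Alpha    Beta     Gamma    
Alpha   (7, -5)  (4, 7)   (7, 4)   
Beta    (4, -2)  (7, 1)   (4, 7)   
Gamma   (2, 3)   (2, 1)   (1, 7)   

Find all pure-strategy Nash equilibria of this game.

A profile is a Nash equilibrium when each player is best-responding to the other.
Firm 1's best responses — vs Alpha: Alpha (payoff 7); vs Beta: Beta (payoff 7); vs Gamma: Alpha (payoff 7).
Firm 2's best responses — vs Alpha: Beta (payoff 7); vs Beta: Gamma (payoff 7); vs Gamma: Gamma (payoff 7).
No cell has both players best-responding. For instance, Firm 1's best reply to Alpha is Alpha, but against Alpha Firm 2 prefers Beta over Alpha.

None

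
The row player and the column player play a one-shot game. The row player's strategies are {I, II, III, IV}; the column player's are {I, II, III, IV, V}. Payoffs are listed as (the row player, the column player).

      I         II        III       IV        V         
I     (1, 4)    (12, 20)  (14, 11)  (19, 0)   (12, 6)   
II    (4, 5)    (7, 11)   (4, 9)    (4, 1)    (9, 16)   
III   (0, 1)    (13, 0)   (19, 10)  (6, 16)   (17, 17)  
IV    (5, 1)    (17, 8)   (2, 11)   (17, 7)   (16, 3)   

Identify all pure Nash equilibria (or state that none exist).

A profile is a Nash equilibrium when each player is best-responding to the other.
The row player's best responses — vs I: IV (payoff 5); vs II: IV (payoff 17); vs III: III (payoff 19); vs IV: I (payoff 19); vs V: III (payoff 17).
The column player's best responses — vs I: II (payoff 20); vs II: V (payoff 16); vs III: V (payoff 17); vs IV: III (payoff 11).
The only mutual best response is (III, V); neither player gains by switching there.

(III, V)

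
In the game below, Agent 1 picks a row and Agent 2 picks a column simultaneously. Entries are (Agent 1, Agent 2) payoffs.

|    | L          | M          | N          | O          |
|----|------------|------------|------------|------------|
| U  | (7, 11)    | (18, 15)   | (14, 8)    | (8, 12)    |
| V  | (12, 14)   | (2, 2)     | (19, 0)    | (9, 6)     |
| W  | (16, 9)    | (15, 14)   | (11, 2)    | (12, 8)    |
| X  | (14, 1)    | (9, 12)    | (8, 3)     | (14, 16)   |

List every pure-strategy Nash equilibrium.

(U, M) and (X, O)

Check mutual best responses: a cell is a NE iff neither player can gain by unilaterally deviating.
Agent 1's best responses — vs L: W (payoff 16); vs M: U (payoff 18); vs N: V (payoff 19); vs O: X (payoff 14).
Agent 2's best responses — vs U: M (payoff 15); vs V: L (payoff 14); vs W: M (payoff 14); vs X: O (payoff 16).
Mutual best responses occur at (U, M) and (X, O); at each, neither player gains by switching.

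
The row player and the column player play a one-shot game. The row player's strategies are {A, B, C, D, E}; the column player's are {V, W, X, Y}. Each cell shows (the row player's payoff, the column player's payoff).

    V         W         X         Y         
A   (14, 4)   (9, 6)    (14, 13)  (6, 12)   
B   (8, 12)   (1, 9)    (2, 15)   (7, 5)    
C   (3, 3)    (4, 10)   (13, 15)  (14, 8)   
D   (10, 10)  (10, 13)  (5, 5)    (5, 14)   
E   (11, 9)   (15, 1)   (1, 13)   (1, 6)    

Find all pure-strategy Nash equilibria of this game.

A profile is a Nash equilibrium when each player is best-responding to the other.
The row player's best responses — vs V: A (payoff 14); vs W: E (payoff 15); vs X: A (payoff 14); vs Y: C (payoff 14).
The column player's best responses — vs A: X (payoff 13); vs B: X (payoff 15); vs C: X (payoff 15); vs D: Y (payoff 14); vs E: X (payoff 13).
The only mutual best response is (A, X); neither player gains by switching there.

(A, X)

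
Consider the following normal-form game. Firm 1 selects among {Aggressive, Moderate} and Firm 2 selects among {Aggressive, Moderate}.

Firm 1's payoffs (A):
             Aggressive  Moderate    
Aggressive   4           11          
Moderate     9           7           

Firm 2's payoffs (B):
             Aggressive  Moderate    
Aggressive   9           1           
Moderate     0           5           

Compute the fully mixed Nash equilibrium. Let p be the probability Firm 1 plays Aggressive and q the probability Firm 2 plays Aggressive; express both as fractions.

Each player's mixing probability is pinned down by making the *other* player indifferent.
Firm 2 indifferent between Aggressive and Moderate: p·9 + (1−p)·0 = p·1 + (1−p)·5 ⟹ 0 + 9p = 5 + (-4)p ⟹ p = 5/13.
Firm 1 indifferent between Aggressive and Moderate: q·4 + (1−q)·11 = q·9 + (1−q)·7 ⟹ 11 + (-7)q = 7 + 2q ⟹ q = 4/9.

p = 5/13, q = 4/9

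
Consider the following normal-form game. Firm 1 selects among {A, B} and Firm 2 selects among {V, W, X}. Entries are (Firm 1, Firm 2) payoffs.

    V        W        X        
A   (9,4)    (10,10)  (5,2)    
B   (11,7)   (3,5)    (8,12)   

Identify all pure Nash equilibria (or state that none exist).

Check mutual best responses: a cell is a NE iff neither player can gain by unilaterally deviating.
Firm 1's best responses — vs V: B (payoff 11); vs W: A (payoff 10); vs X: B (payoff 8).
Firm 2's best responses — vs A: W (payoff 10); vs B: X (payoff 12).
Mutual best responses occur at (A, W) and (B, X); at each, neither player gains by switching.

(A, W) and (B, X)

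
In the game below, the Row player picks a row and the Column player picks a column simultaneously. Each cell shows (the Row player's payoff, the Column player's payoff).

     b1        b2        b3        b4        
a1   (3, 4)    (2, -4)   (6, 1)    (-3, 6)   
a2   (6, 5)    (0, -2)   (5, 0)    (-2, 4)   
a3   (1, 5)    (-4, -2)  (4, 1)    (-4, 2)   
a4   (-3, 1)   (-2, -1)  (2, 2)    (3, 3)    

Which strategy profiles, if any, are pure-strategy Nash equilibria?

Find each player's best response to every opponent strategy; NE are the intersections.
The Row player's best responses — vs b1: a2 (payoff 6); vs b2: a1 (payoff 2); vs b3: a1 (payoff 6); vs b4: a4 (payoff 3).
The Column player's best responses — vs a1: b4 (payoff 6); vs a2: b1 (payoff 5); vs a3: b1 (payoff 5); vs a4: b4 (payoff 3).
Mutual best responses occur at (a2, b1) and (a4, b4); at each, neither player gains by switching.

(a2, b1) and (a4, b4)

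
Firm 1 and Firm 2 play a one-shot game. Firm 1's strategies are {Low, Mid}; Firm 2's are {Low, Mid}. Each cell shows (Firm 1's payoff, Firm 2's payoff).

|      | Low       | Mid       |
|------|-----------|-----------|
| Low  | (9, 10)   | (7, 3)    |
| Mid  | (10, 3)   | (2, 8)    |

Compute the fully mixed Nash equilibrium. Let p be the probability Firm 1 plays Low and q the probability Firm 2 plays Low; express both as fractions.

In a mixed NE each player is indifferent between their pure strategies, so the opponent's mix sets the indifference.
Firm 2 indifferent between Low and Mid: p·10 + (1−p)·3 = p·3 + (1−p)·8 ⟹ 3 + 7p = 8 + (-5)p ⟹ p = 5/12.
Firm 1 indifferent between Low and Mid: q·9 + (1−q)·7 = q·10 + (1−q)·2 ⟹ 7 + 2q = 2 + 8q ⟹ q = 5/6.

p = 5/12, q = 5/6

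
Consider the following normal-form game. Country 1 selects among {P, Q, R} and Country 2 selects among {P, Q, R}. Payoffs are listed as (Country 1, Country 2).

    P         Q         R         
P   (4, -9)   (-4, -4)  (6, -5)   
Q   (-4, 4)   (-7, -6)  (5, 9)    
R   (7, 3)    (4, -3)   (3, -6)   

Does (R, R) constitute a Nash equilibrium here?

No

Holding Country 2 at R: Country 1 gets 3 from R but could get 6 by switching to P. Country 1 has a profitable deviation.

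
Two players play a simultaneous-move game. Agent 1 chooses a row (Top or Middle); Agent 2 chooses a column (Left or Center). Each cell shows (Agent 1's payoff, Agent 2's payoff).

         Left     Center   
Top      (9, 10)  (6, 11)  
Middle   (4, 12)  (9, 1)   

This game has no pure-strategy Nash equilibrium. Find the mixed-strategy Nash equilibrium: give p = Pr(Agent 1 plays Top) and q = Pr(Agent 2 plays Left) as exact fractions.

p = 11/12, q = 3/8

In a mixed NE each player is indifferent between their pure strategies, so the opponent's mix sets the indifference.
Agent 2 indifferent between Left and Center: p·10 + (1−p)·12 = p·11 + (1−p)·1 ⟹ 12 + (-2)p = 1 + 10p ⟹ p = 11/12.
Agent 1 indifferent between Top and Middle: q·9 + (1−q)·6 = q·4 + (1−q)·9 ⟹ 6 + 3q = 9 + (-5)q ⟹ q = 3/8.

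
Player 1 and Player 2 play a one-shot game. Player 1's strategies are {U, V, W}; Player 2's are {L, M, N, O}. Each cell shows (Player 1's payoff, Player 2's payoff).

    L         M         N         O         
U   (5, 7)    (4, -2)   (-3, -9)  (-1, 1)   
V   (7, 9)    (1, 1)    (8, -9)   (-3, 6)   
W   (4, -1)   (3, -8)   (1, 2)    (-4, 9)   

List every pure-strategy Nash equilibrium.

(V, L)

A profile is a Nash equilibrium when each player is best-responding to the other.
Player 1's best responses — vs L: V (payoff 7); vs M: U (payoff 4); vs N: V (payoff 8); vs O: U (payoff -1).
Player 2's best responses — vs U: L (payoff 7); vs V: L (payoff 9); vs W: O (payoff 9).
The only mutual best response is (V, L); neither player gains by switching there.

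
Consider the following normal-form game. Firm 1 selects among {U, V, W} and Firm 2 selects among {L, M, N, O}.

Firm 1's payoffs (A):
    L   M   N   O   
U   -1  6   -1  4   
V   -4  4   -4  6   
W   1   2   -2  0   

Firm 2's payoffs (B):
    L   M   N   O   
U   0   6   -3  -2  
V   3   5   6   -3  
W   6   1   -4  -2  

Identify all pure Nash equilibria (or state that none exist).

Check mutual best responses: a cell is a NE iff neither player can gain by unilaterally deviating.
Firm 1's best responses — vs L: W (payoff 1); vs M: U (payoff 6); vs N: U (payoff -1); vs O: V (payoff 6).
Firm 2's best responses — vs U: M (payoff 6); vs V: N (payoff 6); vs W: L (payoff 6).
Mutual best responses occur at (U, M) and (W, L); at each, neither player gains by switching.

(U, M) and (W, L)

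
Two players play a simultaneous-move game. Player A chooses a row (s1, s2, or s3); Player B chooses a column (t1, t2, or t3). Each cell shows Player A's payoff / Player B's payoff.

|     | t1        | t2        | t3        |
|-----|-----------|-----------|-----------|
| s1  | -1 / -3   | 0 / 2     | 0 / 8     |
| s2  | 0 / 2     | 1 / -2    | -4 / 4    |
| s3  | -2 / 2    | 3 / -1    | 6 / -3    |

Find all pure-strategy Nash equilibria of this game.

There is no pure-strategy Nash equilibrium

Find each player's best response to every opponent strategy; NE are the intersections.
Player A's best responses — vs t1: s2 (payoff 0); vs t2: s3 (payoff 3); vs t3: s3 (payoff 6).
Player B's best responses — vs s1: t3 (payoff 8); vs s2: t3 (payoff 4); vs s3: t1 (payoff 2).
No cell has both players best-responding. For instance, Player A's best reply to t1 is s2, but against s2 Player B prefers t3 over t1.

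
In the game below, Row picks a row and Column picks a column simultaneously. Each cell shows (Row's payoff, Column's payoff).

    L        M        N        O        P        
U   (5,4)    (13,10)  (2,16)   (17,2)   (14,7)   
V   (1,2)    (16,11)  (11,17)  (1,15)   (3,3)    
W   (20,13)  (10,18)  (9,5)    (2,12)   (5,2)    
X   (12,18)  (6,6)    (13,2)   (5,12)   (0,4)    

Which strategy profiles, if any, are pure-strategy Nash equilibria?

No pure-strategy Nash equilibrium

Check mutual best responses: a cell is a NE iff neither player can gain by unilaterally deviating.
Row's best responses — vs L: W (payoff 20); vs M: V (payoff 16); vs N: X (payoff 13); vs O: U (payoff 17); vs P: U (payoff 14).
Column's best responses — vs U: N (payoff 16); vs V: N (payoff 17); vs W: M (payoff 18); vs X: L (payoff 18).
No cell has both players best-responding. For instance, Row's best reply to N is X, but against X Column prefers L over N.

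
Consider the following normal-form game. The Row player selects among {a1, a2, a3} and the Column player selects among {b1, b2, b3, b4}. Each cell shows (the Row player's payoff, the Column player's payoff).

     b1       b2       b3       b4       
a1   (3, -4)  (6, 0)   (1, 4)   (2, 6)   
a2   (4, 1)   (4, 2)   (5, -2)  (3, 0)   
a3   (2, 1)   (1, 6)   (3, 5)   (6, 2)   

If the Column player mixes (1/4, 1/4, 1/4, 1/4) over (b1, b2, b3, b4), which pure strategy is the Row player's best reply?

a2

The Row player's best reply maximizes expected payoff against the mix.
a1: (1/4)·3 + (1/4)·6 + (1/4)·1 + (1/4)·2 = 3
a2: (1/4)·4 + (1/4)·4 + (1/4)·5 + (1/4)·3 = 4
a3: (1/4)·2 + (1/4)·1 + (1/4)·3 + (1/4)·6 = 3
Highest expected payoff is 4, from a2.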